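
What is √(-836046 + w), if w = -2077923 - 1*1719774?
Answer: I*√4633743 ≈ 2152.6*I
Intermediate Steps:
w = -3797697 (w = -2077923 - 1719774 = -3797697)
√(-836046 + w) = √(-836046 - 3797697) = √(-4633743) = I*√4633743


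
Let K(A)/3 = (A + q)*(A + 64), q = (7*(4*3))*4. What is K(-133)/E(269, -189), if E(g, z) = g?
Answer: -42021/269 ≈ -156.21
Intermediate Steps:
q = 336 (q = (7*12)*4 = 84*4 = 336)
K(A) = 3*(64 + A)*(336 + A) (K(A) = 3*((A + 336)*(A + 64)) = 3*((336 + A)*(64 + A)) = 3*((64 + A)*(336 + A)) = 3*(64 + A)*(336 + A))
K(-133)/E(269, -189) = (64512 + 3*(-133)² + 1200*(-133))/269 = (64512 + 3*17689 - 159600)*(1/269) = (64512 + 53067 - 159600)*(1/269) = -42021*1/269 = -42021/269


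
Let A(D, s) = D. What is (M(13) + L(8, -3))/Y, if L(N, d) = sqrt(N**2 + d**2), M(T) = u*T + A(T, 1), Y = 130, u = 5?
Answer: 3/5 + sqrt(73)/130 ≈ 0.66572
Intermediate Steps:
M(T) = 6*T (M(T) = 5*T + T = 6*T)
(M(13) + L(8, -3))/Y = (6*13 + sqrt(8**2 + (-3)**2))/130 = (78 + sqrt(64 + 9))*(1/130) = (78 + sqrt(73))*(1/130) = 3/5 + sqrt(73)/130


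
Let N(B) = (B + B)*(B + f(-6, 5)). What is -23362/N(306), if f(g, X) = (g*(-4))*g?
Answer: -11681/49572 ≈ -0.23564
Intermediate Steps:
f(g, X) = -4*g² (f(g, X) = (-4*g)*g = -4*g²)
N(B) = 2*B*(-144 + B) (N(B) = (B + B)*(B - 4*(-6)²) = (2*B)*(B - 4*36) = (2*B)*(B - 144) = (2*B)*(-144 + B) = 2*B*(-144 + B))
-23362/N(306) = -23362*1/(612*(-144 + 306)) = -23362/(2*306*162) = -23362/99144 = -23362*1/99144 = -11681/49572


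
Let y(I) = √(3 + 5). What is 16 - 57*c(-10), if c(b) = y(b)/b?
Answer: 16 + 57*√2/5 ≈ 32.122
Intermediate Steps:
y(I) = 2*√2 (y(I) = √8 = 2*√2)
c(b) = 2*√2/b (c(b) = (2*√2)/b = 2*√2/b)
16 - 57*c(-10) = 16 - 114*√2/(-10) = 16 - 114*√2*(-1)/10 = 16 - (-57)*√2/5 = 16 + 57*√2/5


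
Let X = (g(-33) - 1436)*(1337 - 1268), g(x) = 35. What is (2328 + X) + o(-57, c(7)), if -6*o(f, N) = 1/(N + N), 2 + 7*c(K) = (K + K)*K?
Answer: -108680839/1152 ≈ -94341.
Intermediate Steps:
c(K) = -2/7 + 2*K²/7 (c(K) = -2/7 + ((K + K)*K)/7 = -2/7 + ((2*K)*K)/7 = -2/7 + (2*K²)/7 = -2/7 + 2*K²/7)
o(f, N) = -1/(12*N) (o(f, N) = -1/(6*(N + N)) = -1/(2*N)/6 = -1/(12*N))
X = -96669 (X = (35 - 1436)*(1337 - 1268) = -1401*69 = -96669)
(2328 + X) + o(-57, c(7)) = (2328 - 96669) - 1/(12*(-2/7 + (2/7)*7²)) = -94341 - 1/(12*(-2/7 + (2/7)*49)) = -94341 - 1/(12*(-2/7 + 14)) = -94341 - 1/(12*96/7) = -94341 - 1/12*7/96 = -94341 - 7/1152 = -108680839/1152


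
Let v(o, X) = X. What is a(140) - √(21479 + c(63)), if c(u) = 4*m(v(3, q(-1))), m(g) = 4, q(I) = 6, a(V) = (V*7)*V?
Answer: 137200 - √21495 ≈ 1.3705e+5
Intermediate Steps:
a(V) = 7*V² (a(V) = (7*V)*V = 7*V²)
c(u) = 16 (c(u) = 4*4 = 16)
a(140) - √(21479 + c(63)) = 7*140² - √(21479 + 16) = 7*19600 - √21495 = 137200 - √21495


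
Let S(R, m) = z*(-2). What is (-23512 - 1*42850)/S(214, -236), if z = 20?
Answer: 33181/20 ≈ 1659.1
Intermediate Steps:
S(R, m) = -40 (S(R, m) = 20*(-2) = -40)
(-23512 - 1*42850)/S(214, -236) = (-23512 - 1*42850)/(-40) = (-23512 - 42850)*(-1/40) = -66362*(-1/40) = 33181/20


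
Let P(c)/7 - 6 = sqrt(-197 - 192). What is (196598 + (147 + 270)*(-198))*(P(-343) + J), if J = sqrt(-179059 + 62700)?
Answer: 4789344 + 114032*I*sqrt(116359) + 798224*I*sqrt(389) ≈ 4.7893e+6 + 5.4641e+7*I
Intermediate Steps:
J = I*sqrt(116359) (J = sqrt(-116359) = I*sqrt(116359) ≈ 341.11*I)
P(c) = 42 + 7*I*sqrt(389) (P(c) = 42 + 7*sqrt(-197 - 192) = 42 + 7*sqrt(-389) = 42 + 7*(I*sqrt(389)) = 42 + 7*I*sqrt(389))
(196598 + (147 + 270)*(-198))*(P(-343) + J) = (196598 + (147 + 270)*(-198))*((42 + 7*I*sqrt(389)) + I*sqrt(116359)) = (196598 + 417*(-198))*(42 + I*sqrt(116359) + 7*I*sqrt(389)) = (196598 - 82566)*(42 + I*sqrt(116359) + 7*I*sqrt(389)) = 114032*(42 + I*sqrt(116359) + 7*I*sqrt(389)) = 4789344 + 114032*I*sqrt(116359) + 798224*I*sqrt(389)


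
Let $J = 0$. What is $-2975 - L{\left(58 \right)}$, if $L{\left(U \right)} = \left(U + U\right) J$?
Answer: $-2975$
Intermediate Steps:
$L{\left(U \right)} = 0$ ($L{\left(U \right)} = \left(U + U\right) 0 = 2 U 0 = 0$)
$-2975 - L{\left(58 \right)} = -2975 - 0 = -2975 + 0 = -2975$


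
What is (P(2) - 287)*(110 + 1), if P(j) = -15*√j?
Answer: -31857 - 1665*√2 ≈ -34212.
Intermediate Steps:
(P(2) - 287)*(110 + 1) = (-15*√2 - 287)*(110 + 1) = (-287 - 15*√2)*111 = -31857 - 1665*√2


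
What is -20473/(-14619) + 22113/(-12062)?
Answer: -76324621/176334378 ≈ -0.43284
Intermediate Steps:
-20473/(-14619) + 22113/(-12062) = -20473*(-1/14619) + 22113*(-1/12062) = 20473/14619 - 22113/12062 = -76324621/176334378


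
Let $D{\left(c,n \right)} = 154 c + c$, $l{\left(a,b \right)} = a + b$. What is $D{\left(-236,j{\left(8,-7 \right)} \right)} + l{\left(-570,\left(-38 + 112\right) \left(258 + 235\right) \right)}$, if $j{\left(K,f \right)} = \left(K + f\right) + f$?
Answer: $-668$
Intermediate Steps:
$j{\left(K,f \right)} = K + 2 f$
$D{\left(c,n \right)} = 155 c$
$D{\left(-236,j{\left(8,-7 \right)} \right)} + l{\left(-570,\left(-38 + 112\right) \left(258 + 235\right) \right)} = 155 \left(-236\right) - \left(570 - \left(-38 + 112\right) \left(258 + 235\right)\right) = -36580 + \left(-570 + 74 \cdot 493\right) = -36580 + \left(-570 + 36482\right) = -36580 + 35912 = -668$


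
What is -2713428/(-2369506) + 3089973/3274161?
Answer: 2700984949541/1293024022411 ≈ 2.0889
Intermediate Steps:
-2713428/(-2369506) + 3089973/3274161 = -2713428*(-1/2369506) + 3089973*(1/3274161) = 1356714/1184753 + 1029991/1091387 = 2700984949541/1293024022411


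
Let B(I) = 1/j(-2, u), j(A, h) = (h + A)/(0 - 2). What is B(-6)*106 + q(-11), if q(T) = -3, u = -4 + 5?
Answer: 209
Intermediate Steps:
u = 1
j(A, h) = -A/2 - h/2 (j(A, h) = (A + h)/(-2) = (A + h)*(-1/2) = -A/2 - h/2)
B(I) = 2 (B(I) = 1/(-1/2*(-2) - 1/2*1) = 1/(1 - 1/2) = 1/(1/2) = 2)
B(-6)*106 + q(-11) = 2*106 - 3 = 212 - 3 = 209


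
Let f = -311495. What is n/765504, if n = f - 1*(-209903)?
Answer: -1411/10632 ≈ -0.13271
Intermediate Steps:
n = -101592 (n = -311495 - 1*(-209903) = -311495 + 209903 = -101592)
n/765504 = -101592/765504 = -101592*1/765504 = -1411/10632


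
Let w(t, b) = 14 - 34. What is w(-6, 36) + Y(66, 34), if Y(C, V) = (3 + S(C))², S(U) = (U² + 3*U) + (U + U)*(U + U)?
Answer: 483164341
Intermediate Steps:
w(t, b) = -20
S(U) = 3*U + 5*U² (S(U) = (U² + 3*U) + (2*U)*(2*U) = (U² + 3*U) + 4*U² = 3*U + 5*U²)
Y(C, V) = (3 + C*(3 + 5*C))²
w(-6, 36) + Y(66, 34) = -20 + (3 + 66*(3 + 5*66))² = -20 + (3 + 66*(3 + 330))² = -20 + (3 + 66*333)² = -20 + (3 + 21978)² = -20 + 21981² = -20 + 483164361 = 483164341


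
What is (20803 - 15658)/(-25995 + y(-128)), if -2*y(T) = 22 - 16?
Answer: -245/1238 ≈ -0.19790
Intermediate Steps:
y(T) = -3 (y(T) = -(22 - 16)/2 = -1/2*6 = -3)
(20803 - 15658)/(-25995 + y(-128)) = (20803 - 15658)/(-25995 - 3) = 5145/(-25998) = 5145*(-1/25998) = -245/1238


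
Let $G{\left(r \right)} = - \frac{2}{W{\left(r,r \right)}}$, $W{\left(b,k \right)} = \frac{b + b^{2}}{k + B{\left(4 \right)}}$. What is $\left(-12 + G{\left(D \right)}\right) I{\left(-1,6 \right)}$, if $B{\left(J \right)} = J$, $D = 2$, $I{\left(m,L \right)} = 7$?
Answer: $-98$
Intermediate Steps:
$W{\left(b,k \right)} = \frac{b + b^{2}}{4 + k}$ ($W{\left(b,k \right)} = \frac{b + b^{2}}{k + 4} = \frac{b + b^{2}}{4 + k}$)
$G{\left(r \right)} = - \frac{2 \left(4 + r\right)}{r \left(1 + r\right)}$ ($G{\left(r \right)} = - \frac{2}{r \frac{1}{4 + r} \left(1 + r\right)} = - 2 \frac{4 + r}{r \left(1 + r\right)} = - \frac{2 \left(4 + r\right)}{r \left(1 + r\right)}$)
$\left(-12 + G{\left(D \right)}\right) I{\left(-1,6 \right)} = \left(-12 + \frac{2 \left(-4 - 2\right)}{2 \left(1 + 2\right)}\right) 7 = \left(-12 + 2 \cdot \frac{1}{2} \cdot \frac{1}{3} \left(-4 - 2\right)\right) 7 = \left(-12 + 2 \cdot \frac{1}{2} \cdot \frac{1}{3} \left(-6\right)\right) 7 = \left(-12 - 2\right) 7 = \left(-14\right) 7 = -98$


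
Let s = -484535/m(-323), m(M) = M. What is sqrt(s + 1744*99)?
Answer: sqrt(18169532629)/323 ≈ 417.32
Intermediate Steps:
s = 484535/323 (s = -484535/(-323) = -484535*(-1/323) = 484535/323 ≈ 1500.1)
sqrt(s + 1744*99) = sqrt(484535/323 + 1744*99) = sqrt(484535/323 + 172656) = sqrt(56252423/323) = sqrt(18169532629)/323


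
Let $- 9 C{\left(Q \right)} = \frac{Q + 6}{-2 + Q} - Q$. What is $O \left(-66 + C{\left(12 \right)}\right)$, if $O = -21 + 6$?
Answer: $973$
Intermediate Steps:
$O = -15$
$C{\left(Q \right)} = \frac{Q}{9} - \frac{6 + Q}{9 \left(-2 + Q\right)}$ ($C{\left(Q \right)} = - \frac{\frac{Q + 6}{-2 + Q} - Q}{9} = - \frac{\frac{6 + Q}{-2 + Q} - Q}{9} = - \frac{- Q + \frac{6 + Q}{-2 + Q}}{9} = \frac{Q}{9} - \frac{6 + Q}{9 \left(-2 + Q\right)}$)
$O \left(-66 + C{\left(12 \right)}\right) = - 15 \left(-66 + \frac{-6 + 12^{2} - 36}{9 \left(-2 + 12\right)}\right) = - 15 \left(-66 + \frac{-6 + 144 - 36}{9 \cdot 10}\right) = - 15 \left(-66 + \frac{1}{9} \cdot \frac{1}{10} \cdot 102\right) = - 15 \left(-66 + \frac{17}{15}\right) = \left(-15\right) \left(- \frac{973}{15}\right) = 973$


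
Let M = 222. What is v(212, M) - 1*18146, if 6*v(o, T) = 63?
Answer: -36271/2 ≈ -18136.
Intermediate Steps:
v(o, T) = 21/2 (v(o, T) = (⅙)*63 = 21/2)
v(212, M) - 1*18146 = 21/2 - 1*18146 = 21/2 - 18146 = -36271/2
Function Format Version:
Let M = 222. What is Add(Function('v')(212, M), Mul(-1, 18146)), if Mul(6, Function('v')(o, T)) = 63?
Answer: Rational(-36271, 2) ≈ -18136.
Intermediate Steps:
Function('v')(o, T) = Rational(21, 2) (Function('v')(o, T) = Mul(Rational(1, 6), 63) = Rational(21, 2))
Add(Function('v')(212, M), Mul(-1, 18146)) = Add(Rational(21, 2), Mul(-1, 18146)) = Add(Rational(21, 2), -18146) = Rational(-36271, 2)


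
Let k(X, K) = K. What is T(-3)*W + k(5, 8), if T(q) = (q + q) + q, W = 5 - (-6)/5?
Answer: -239/5 ≈ -47.800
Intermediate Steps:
W = 31/5 (W = 5 - (-6)/5 = 5 - 2*(-⅗) = 5 + 6/5 = 31/5 ≈ 6.2000)
T(q) = 3*q (T(q) = 2*q + q = 3*q)
T(-3)*W + k(5, 8) = (3*(-3))*(31/5) + 8 = -9*31/5 + 8 = -279/5 + 8 = -239/5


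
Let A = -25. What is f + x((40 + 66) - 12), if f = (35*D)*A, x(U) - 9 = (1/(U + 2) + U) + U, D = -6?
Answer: 522913/96 ≈ 5447.0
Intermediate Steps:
x(U) = 9 + 1/(2 + U) + 2*U (x(U) = 9 + ((1/(U + 2) + U) + U) = 9 + ((1/(2 + U) + U) + U) = 9 + ((U + 1/(2 + U)) + U) = 9 + (1/(2 + U) + 2*U) = 9 + 1/(2 + U) + 2*U)
f = 5250 (f = (35*(-6))*(-25) = -210*(-25) = 5250)
f + x((40 + 66) - 12) = 5250 + (19 + 2*((40 + 66) - 12)**2 + 13*((40 + 66) - 12))/(2 + ((40 + 66) - 12)) = 5250 + (19 + 2*(106 - 12)**2 + 13*(106 - 12))/(2 + (106 - 12)) = 5250 + (19 + 2*94**2 + 13*94)/(2 + 94) = 5250 + (19 + 2*8836 + 1222)/96 = 5250 + (19 + 17672 + 1222)/96 = 5250 + (1/96)*18913 = 5250 + 18913/96 = 522913/96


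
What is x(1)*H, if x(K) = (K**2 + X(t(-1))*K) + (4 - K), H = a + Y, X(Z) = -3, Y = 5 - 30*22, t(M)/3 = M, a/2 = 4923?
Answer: 9191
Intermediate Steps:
a = 9846 (a = 2*4923 = 9846)
t(M) = 3*M
Y = -655 (Y = 5 - 660 = -655)
H = 9191 (H = 9846 - 655 = 9191)
x(K) = 4 + K**2 - 4*K (x(K) = (K**2 - 3*K) + (4 - K) = 4 + K**2 - 4*K)
x(1)*H = (4 + 1**2 - 4*1)*9191 = (4 + 1 - 4)*9191 = 1*9191 = 9191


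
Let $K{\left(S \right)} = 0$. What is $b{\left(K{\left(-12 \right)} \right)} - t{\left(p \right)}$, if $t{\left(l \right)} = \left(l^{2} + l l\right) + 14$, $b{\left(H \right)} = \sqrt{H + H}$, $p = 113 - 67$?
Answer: $-4246$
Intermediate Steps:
$p = 46$ ($p = 113 - 67 = 46$)
$b{\left(H \right)} = \sqrt{2} \sqrt{H}$ ($b{\left(H \right)} = \sqrt{2 H} = \sqrt{2} \sqrt{H}$)
$t{\left(l \right)} = 14 + 2 l^{2}$ ($t{\left(l \right)} = \left(l^{2} + l^{2}\right) + 14 = 2 l^{2} + 14 = 14 + 2 l^{2}$)
$b{\left(K{\left(-12 \right)} \right)} - t{\left(p \right)} = \sqrt{2} \sqrt{0} - \left(14 + 2 \cdot 46^{2}\right) = \sqrt{2} \cdot 0 - \left(14 + 2 \cdot 2116\right) = 0 - \left(14 + 4232\right) = 0 - 4246 = -4246$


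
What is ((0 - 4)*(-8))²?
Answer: 1024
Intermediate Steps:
((0 - 4)*(-8))² = (-4*(-8))² = 32² = 1024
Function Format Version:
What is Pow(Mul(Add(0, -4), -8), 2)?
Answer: 1024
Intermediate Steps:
Pow(Mul(Add(0, -4), -8), 2) = Pow(Mul(-4, -8), 2) = Pow(32, 2) = 1024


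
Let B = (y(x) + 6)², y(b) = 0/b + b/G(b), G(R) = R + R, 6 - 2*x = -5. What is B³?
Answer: 4826809/64 ≈ 75419.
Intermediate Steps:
x = 11/2 (x = 3 - ½*(-5) = 3 + 5/2 = 11/2 ≈ 5.5000)
G(R) = 2*R
y(b) = ½ (y(b) = 0/b + b/((2*b)) = 0 + b*(1/(2*b)) = 0 + ½ = ½)
B = 169/4 (B = (½ + 6)² = (13/2)² = 169/4 ≈ 42.250)
B³ = (169/4)³ = 4826809/64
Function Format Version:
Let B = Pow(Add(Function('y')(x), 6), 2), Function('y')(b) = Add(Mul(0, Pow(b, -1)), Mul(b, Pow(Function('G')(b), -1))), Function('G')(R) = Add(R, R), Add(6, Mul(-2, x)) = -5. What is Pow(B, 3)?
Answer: Rational(4826809, 64) ≈ 75419.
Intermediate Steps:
x = Rational(11, 2) (x = Add(3, Mul(Rational(-1, 2), -5)) = Add(3, Rational(5, 2)) = Rational(11, 2) ≈ 5.5000)
Function('G')(R) = Mul(2, R)
Function('y')(b) = Rational(1, 2) (Function('y')(b) = Add(Mul(0, Pow(b, -1)), Mul(b, Pow(Mul(2, b), -1))) = Add(0, Mul(b, Mul(Rational(1, 2), Pow(b, -1)))) = Add(0, Rational(1, 2)) = Rational(1, 2))
B = Rational(169, 4) (B = Pow(Add(Rational(1, 2), 6), 2) = Pow(Rational(13, 2), 2) = Rational(169, 4) ≈ 42.250)
Pow(B, 3) = Pow(Rational(169, 4), 3) = Rational(4826809, 64)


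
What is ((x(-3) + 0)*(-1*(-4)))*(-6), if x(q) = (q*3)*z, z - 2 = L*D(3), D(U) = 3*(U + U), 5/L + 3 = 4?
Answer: 19872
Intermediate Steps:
L = 5 (L = 5/(-3 + 4) = 5/1 = 5*1 = 5)
D(U) = 6*U (D(U) = 3*(2*U) = 6*U)
z = 92 (z = 2 + 5*(6*3) = 2 + 5*18 = 2 + 90 = 92)
x(q) = 276*q (x(q) = (q*3)*92 = (3*q)*92 = 276*q)
((x(-3) + 0)*(-1*(-4)))*(-6) = ((276*(-3) + 0)*(-1*(-4)))*(-6) = ((-828 + 0)*4)*(-6) = -828*4*(-6) = -3312*(-6) = 19872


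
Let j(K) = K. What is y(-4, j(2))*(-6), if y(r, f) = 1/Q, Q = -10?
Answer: ⅗ ≈ 0.60000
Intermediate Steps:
y(r, f) = -⅒ (y(r, f) = 1/(-10) = -⅒)
y(-4, j(2))*(-6) = -⅒*(-6) = ⅗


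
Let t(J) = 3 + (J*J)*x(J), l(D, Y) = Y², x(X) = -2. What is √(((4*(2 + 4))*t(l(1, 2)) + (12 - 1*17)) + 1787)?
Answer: √1086 ≈ 32.955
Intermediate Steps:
t(J) = 3 - 2*J² (t(J) = 3 + (J*J)*(-2) = 3 + J²*(-2) = 3 - 2*J²)
√(((4*(2 + 4))*t(l(1, 2)) + (12 - 1*17)) + 1787) = √(((4*(2 + 4))*(3 - 2*(2²)²) + (12 - 1*17)) + 1787) = √(((4*6)*(3 - 2*4²) + (12 - 17)) + 1787) = √((24*(3 - 2*16) - 5) + 1787) = √((24*(3 - 32) - 5) + 1787) = √((24*(-29) - 5) + 1787) = √((-696 - 5) + 1787) = √(-701 + 1787) = √1086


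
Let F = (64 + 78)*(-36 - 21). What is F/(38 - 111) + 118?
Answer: 16708/73 ≈ 228.88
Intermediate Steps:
F = -8094 (F = 142*(-57) = -8094)
F/(38 - 111) + 118 = -8094/(38 - 111) + 118 = -8094/(-73) + 118 = -1/73*(-8094) + 118 = 8094/73 + 118 = 16708/73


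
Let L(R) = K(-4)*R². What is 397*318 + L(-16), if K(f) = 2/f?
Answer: 126118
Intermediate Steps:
L(R) = -R²/2 (L(R) = (2/(-4))*R² = (2*(-¼))*R² = -R²/2)
397*318 + L(-16) = 397*318 - ½*(-16)² = 126246 - ½*256 = 126246 - 128 = 126118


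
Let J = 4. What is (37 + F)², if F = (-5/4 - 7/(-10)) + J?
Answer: 654481/400 ≈ 1636.2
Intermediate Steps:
F = 69/20 (F = (-5/4 - 7/(-10)) + 4 = (-5*¼ - 7*(-⅒)) + 4 = (-5/4 + 7/10) + 4 = -11/20 + 4 = 69/20 ≈ 3.4500)
(37 + F)² = (37 + 69/20)² = (809/20)² = 654481/400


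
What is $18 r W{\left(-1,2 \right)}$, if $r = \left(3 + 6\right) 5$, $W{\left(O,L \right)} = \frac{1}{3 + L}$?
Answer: $162$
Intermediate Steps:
$r = 45$ ($r = 9 \cdot 5 = 45$)
$18 r W{\left(-1,2 \right)} = \frac{18 \cdot 45}{3 + 2} = \frac{810}{5} = 810 \cdot \frac{1}{5} = 162$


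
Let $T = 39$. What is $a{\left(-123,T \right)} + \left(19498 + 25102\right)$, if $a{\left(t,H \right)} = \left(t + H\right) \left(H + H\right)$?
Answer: $38048$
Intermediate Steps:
$a{\left(t,H \right)} = 2 H \left(H + t\right)$ ($a{\left(t,H \right)} = \left(H + t\right) 2 H = 2 H \left(H + t\right)$)
$a{\left(-123,T \right)} + \left(19498 + 25102\right) = 2 \cdot 39 \left(39 - 123\right) + \left(19498 + 25102\right) = 2 \cdot 39 \left(-84\right) + 44600 = -6552 + 44600 = 38048$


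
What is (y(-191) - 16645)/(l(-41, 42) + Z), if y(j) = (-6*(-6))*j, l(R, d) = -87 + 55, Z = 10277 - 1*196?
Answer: -23521/10049 ≈ -2.3406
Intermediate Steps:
Z = 10081 (Z = 10277 - 196 = 10081)
l(R, d) = -32
y(j) = 36*j
(y(-191) - 16645)/(l(-41, 42) + Z) = (36*(-191) - 16645)/(-32 + 10081) = (-6876 - 16645)/10049 = -23521*1/10049 = -23521/10049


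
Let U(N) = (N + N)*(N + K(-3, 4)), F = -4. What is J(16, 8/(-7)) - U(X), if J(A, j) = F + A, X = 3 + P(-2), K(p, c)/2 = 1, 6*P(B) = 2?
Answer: -212/9 ≈ -23.556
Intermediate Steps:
P(B) = ⅓ (P(B) = (⅙)*2 = ⅓)
K(p, c) = 2 (K(p, c) = 2*1 = 2)
X = 10/3 (X = 3 + ⅓ = 10/3 ≈ 3.3333)
U(N) = 2*N*(2 + N) (U(N) = (N + N)*(N + 2) = (2*N)*(2 + N) = 2*N*(2 + N))
J(A, j) = -4 + A
J(16, 8/(-7)) - U(X) = (-4 + 16) - 2*10*(2 + 10/3)/3 = 12 - 2*10*16/(3*3) = 12 - 1*320/9 = 12 - 320/9 = -212/9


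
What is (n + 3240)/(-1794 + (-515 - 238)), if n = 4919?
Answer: -8159/2547 ≈ -3.2034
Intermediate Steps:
(n + 3240)/(-1794 + (-515 - 238)) = (4919 + 3240)/(-1794 + (-515 - 238)) = 8159/(-1794 - 753) = 8159/(-2547) = 8159*(-1/2547) = -8159/2547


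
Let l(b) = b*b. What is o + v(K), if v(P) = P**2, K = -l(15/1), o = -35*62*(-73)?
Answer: 209035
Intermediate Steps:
o = 158410 (o = -2170*(-73) = 158410)
l(b) = b**2
K = -225 (K = -(15/1)**2 = -(15*1)**2 = -1*15**2 = -1*225 = -225)
o + v(K) = 158410 + (-225)**2 = 158410 + 50625 = 209035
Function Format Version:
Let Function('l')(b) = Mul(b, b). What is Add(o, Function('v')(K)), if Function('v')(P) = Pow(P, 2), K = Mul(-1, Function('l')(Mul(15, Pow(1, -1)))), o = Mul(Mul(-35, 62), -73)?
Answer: 209035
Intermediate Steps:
o = 158410 (o = Mul(-2170, -73) = 158410)
Function('l')(b) = Pow(b, 2)
K = -225 (K = Mul(-1, Pow(Mul(15, Pow(1, -1)), 2)) = Mul(-1, Pow(Mul(15, 1), 2)) = Mul(-1, Pow(15, 2)) = Mul(-1, 225) = -225)
Add(o, Function('v')(K)) = Add(158410, Pow(-225, 2)) = Add(158410, 50625) = 209035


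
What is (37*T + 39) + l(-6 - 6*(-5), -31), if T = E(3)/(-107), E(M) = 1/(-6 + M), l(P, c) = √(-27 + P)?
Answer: 12556/321 + I*√3 ≈ 39.115 + 1.732*I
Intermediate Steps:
T = 1/321 (T = 1/((-6 + 3)*(-107)) = -1/107/(-3) = -⅓*(-1/107) = 1/321 ≈ 0.0031153)
(37*T + 39) + l(-6 - 6*(-5), -31) = (37*(1/321) + 39) + √(-27 + (-6 - 6*(-5))) = (37/321 + 39) + √(-27 + (-6 + 30)) = 12556/321 + √(-27 + 24) = 12556/321 + √(-3) = 12556/321 + I*√3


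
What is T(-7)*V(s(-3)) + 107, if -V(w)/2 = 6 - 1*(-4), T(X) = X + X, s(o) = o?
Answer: 387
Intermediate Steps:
T(X) = 2*X
V(w) = -20 (V(w) = -2*(6 - 1*(-4)) = -2*(6 + 4) = -2*10 = -20)
T(-7)*V(s(-3)) + 107 = (2*(-7))*(-20) + 107 = -14*(-20) + 107 = 280 + 107 = 387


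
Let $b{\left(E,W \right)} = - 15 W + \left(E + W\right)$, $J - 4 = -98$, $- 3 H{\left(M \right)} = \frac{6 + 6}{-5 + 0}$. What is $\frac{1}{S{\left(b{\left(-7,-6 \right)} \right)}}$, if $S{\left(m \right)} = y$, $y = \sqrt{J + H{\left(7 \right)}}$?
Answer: $- \frac{i \sqrt{2330}}{466} \approx - 0.10358 i$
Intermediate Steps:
$H{\left(M \right)} = \frac{4}{5}$ ($H{\left(M \right)} = - \frac{\left(6 + 6\right) \frac{1}{-5 + 0}}{3} = - \frac{12 \frac{1}{-5}}{3} = - \frac{12 \left(- \frac{1}{5}\right)}{3} = \left(- \frac{1}{3}\right) \left(- \frac{12}{5}\right) = \frac{4}{5}$)
$J = -94$ ($J = 4 - 98 = -94$)
$b{\left(E,W \right)} = E - 14 W$
$y = \frac{i \sqrt{2330}}{5}$ ($y = \sqrt{-94 + \frac{4}{5}} = \sqrt{- \frac{466}{5}} = \frac{i \sqrt{2330}}{5} \approx 9.654 i$)
$S{\left(m \right)} = \frac{i \sqrt{2330}}{5}$
$\frac{1}{S{\left(b{\left(-7,-6 \right)} \right)}} = \frac{1}{\frac{1}{5} i \sqrt{2330}} = - \frac{i \sqrt{2330}}{466}$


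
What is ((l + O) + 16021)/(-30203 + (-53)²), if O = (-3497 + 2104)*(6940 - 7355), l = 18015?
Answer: -612131/27394 ≈ -22.345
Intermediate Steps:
O = 578095 (O = -1393*(-415) = 578095)
((l + O) + 16021)/(-30203 + (-53)²) = ((18015 + 578095) + 16021)/(-30203 + (-53)²) = (596110 + 16021)/(-30203 + 2809) = 612131/(-27394) = 612131*(-1/27394) = -612131/27394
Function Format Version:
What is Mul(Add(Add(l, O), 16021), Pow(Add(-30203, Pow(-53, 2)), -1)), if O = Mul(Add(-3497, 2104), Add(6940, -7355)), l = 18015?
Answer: Rational(-612131, 27394) ≈ -22.345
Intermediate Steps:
O = 578095 (O = Mul(-1393, -415) = 578095)
Mul(Add(Add(l, O), 16021), Pow(Add(-30203, Pow(-53, 2)), -1)) = Mul(Add(Add(18015, 578095), 16021), Pow(Add(-30203, Pow(-53, 2)), -1)) = Mul(Add(596110, 16021), Pow(Add(-30203, 2809), -1)) = Mul(612131, Pow(-27394, -1)) = Mul(612131, Rational(-1, 27394)) = Rational(-612131, 27394)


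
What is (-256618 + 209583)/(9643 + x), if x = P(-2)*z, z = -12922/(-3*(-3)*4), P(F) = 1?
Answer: -846630/167113 ≈ -5.0662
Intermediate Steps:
z = -6461/18 (z = -12922/(9*4) = -12922/36 = -91*71/18 = -6461/18 ≈ -358.94)
x = -6461/18 (x = 1*(-6461/18) = -6461/18 ≈ -358.94)
(-256618 + 209583)/(9643 + x) = (-256618 + 209583)/(9643 - 6461/18) = -47035/167113/18 = -47035*18/167113 = -846630/167113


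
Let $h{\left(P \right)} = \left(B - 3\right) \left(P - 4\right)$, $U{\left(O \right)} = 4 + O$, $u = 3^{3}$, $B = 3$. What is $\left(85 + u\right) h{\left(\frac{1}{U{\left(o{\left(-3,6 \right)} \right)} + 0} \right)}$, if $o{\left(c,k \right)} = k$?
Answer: $0$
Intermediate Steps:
$u = 27$
$h{\left(P \right)} = 0$ ($h{\left(P \right)} = \left(3 - 3\right) \left(P - 4\right) = 0 \left(-4 + P\right) = 0$)
$\left(85 + u\right) h{\left(\frac{1}{U{\left(o{\left(-3,6 \right)} \right)} + 0} \right)} = \left(85 + 27\right) 0 = 112 \cdot 0 = 0$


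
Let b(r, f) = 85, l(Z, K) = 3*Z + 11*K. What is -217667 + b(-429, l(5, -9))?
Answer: -217582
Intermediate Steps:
-217667 + b(-429, l(5, -9)) = -217667 + 85 = -217582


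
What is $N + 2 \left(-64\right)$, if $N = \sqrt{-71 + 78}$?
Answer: $-128 + \sqrt{7} \approx -125.35$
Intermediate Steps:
$N = \sqrt{7} \approx 2.6458$
$N + 2 \left(-64\right) = \sqrt{7} + 2 \left(-64\right) = \sqrt{7} - 128 = -128 + \sqrt{7}$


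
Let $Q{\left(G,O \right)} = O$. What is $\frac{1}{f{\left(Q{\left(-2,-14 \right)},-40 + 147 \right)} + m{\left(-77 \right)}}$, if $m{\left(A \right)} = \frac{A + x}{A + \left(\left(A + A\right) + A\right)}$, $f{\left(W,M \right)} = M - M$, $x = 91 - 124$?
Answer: $\frac{14}{5} \approx 2.8$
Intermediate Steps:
$x = -33$
$f{\left(W,M \right)} = 0$
$m{\left(A \right)} = \frac{-33 + A}{4 A}$ ($m{\left(A \right)} = \frac{A - 33}{A + \left(\left(A + A\right) + A\right)} = \frac{-33 + A}{A + \left(2 A + A\right)} = \frac{-33 + A}{A + 3 A} = \frac{-33 + A}{4 A}$)
$\frac{1}{f{\left(Q{\left(-2,-14 \right)},-40 + 147 \right)} + m{\left(-77 \right)}} = \frac{1}{0 + \frac{-33 - 77}{4 \left(-77\right)}} = \frac{1}{0 + \frac{1}{4} \left(- \frac{1}{77}\right) \left(-110\right)} = \frac{1}{0 + \frac{5}{14}} = \frac{1}{\frac{5}{14}} = \frac{14}{5}$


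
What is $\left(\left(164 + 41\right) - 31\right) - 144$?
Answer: $30$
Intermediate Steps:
$\left(\left(164 + 41\right) - 31\right) - 144 = \left(205 - 31\right) - 144 = 174 - 144 = 30$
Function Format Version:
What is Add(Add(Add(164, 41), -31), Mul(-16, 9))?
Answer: 30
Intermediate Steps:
Add(Add(Add(164, 41), -31), Mul(-16, 9)) = Add(Add(205, -31), -144) = Add(174, -144) = 30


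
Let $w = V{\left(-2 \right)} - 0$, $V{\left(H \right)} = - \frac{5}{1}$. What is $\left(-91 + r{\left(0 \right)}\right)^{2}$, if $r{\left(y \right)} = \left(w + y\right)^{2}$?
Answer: $4356$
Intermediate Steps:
$V{\left(H \right)} = -5$ ($V{\left(H \right)} = \left(-5\right) 1 = -5$)
$w = -5$ ($w = -5 - 0 = -5 + 0 = -5$)
$r{\left(y \right)} = \left(-5 + y\right)^{2}$
$\left(-91 + r{\left(0 \right)}\right)^{2} = \left(-91 + \left(-5 + 0\right)^{2}\right)^{2} = \left(-91 + \left(-5\right)^{2}\right)^{2} = \left(-91 + 25\right)^{2} = \left(-66\right)^{2} = 4356$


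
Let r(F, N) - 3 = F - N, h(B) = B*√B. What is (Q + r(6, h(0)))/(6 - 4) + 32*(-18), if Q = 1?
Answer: -571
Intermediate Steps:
h(B) = B^(3/2)
r(F, N) = 3 + F - N (r(F, N) = 3 + (F - N) = 3 + F - N)
(Q + r(6, h(0)))/(6 - 4) + 32*(-18) = (1 + (3 + 6 - 0^(3/2)))/(6 - 4) + 32*(-18) = (1 + (3 + 6 - 1*0))/2 - 576 = (1 + (3 + 6 + 0))*(½) - 576 = (1 + 9)*(½) - 576 = 10*(½) - 576 = 5 - 576 = -571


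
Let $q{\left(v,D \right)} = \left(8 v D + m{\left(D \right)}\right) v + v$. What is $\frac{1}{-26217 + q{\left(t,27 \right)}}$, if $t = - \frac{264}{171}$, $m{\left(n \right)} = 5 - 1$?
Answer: $- \frac{1083}{27843803} \approx -3.8896 \cdot 10^{-5}$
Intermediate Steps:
$m{\left(n \right)} = 4$
$t = - \frac{88}{57}$ ($t = \left(-264\right) \frac{1}{171} = - \frac{88}{57} \approx -1.5439$)
$q{\left(v,D \right)} = v + v \left(4 + 8 D v\right)$ ($q{\left(v,D \right)} = \left(8 v D + 4\right) v + v = \left(8 D v + 4\right) v + v = \left(4 + 8 D v\right) v + v = v \left(4 + 8 D v\right) + v = v + v \left(4 + 8 D v\right)$)
$\frac{1}{-26217 + q{\left(t,27 \right)}} = \frac{1}{-26217 - \frac{88 \left(5 + 8 \cdot 27 \left(- \frac{88}{57}\right)\right)}{57}} = \frac{1}{-26217 - \frac{88 \left(5 - \frac{6336}{19}\right)}{57}} = \frac{1}{-26217 - - \frac{549208}{1083}} = \frac{1}{-26217 + \frac{549208}{1083}} = \frac{1}{- \frac{27843803}{1083}} = - \frac{1083}{27843803}$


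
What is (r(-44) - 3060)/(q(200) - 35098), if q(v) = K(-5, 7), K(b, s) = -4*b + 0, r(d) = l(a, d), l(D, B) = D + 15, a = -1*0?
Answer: 3045/35078 ≈ 0.086807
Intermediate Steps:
a = 0
l(D, B) = 15 + D
r(d) = 15 (r(d) = 15 + 0 = 15)
K(b, s) = -4*b
q(v) = 20 (q(v) = -4*(-5) = 20)
(r(-44) - 3060)/(q(200) - 35098) = (15 - 3060)/(20 - 35098) = -3045/(-35078) = -3045*(-1/35078) = 3045/35078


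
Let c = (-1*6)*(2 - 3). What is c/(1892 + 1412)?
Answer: 3/1652 ≈ 0.0018160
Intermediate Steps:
c = 6 (c = -6*(-1) = 6)
c/(1892 + 1412) = 6/(1892 + 1412) = 6/3304 = 6*(1/3304) = 3/1652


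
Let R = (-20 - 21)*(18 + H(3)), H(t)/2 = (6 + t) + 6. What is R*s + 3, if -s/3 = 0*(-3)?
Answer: 3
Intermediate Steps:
H(t) = 24 + 2*t (H(t) = 2*((6 + t) + 6) = 2*(12 + t) = 24 + 2*t)
s = 0 (s = -0*(-3) = -3*0 = 0)
R = -1968 (R = (-20 - 21)*(18 + (24 + 2*3)) = -41*(18 + (24 + 6)) = -41*(18 + 30) = -41*48 = -1968)
R*s + 3 = -1968*0 + 3 = 0 + 3 = 3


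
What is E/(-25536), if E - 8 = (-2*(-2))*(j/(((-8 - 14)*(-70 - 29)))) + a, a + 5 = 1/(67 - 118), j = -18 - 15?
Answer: -13/113696 ≈ -0.00011434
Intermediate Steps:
j = -33
a = -256/51 (a = -5 + 1/(67 - 118) = -5 + 1/(-51) = -5 - 1/51 = -256/51 ≈ -5.0196)
E = 546/187 (E = 8 + ((-2*(-2))*(-33*1/((-70 - 29)*(-8 - 14))) - 256/51) = 8 + (4*(-33/((-22*(-99)))) - 256/51) = 8 + (4*(-33/2178) - 256/51) = 8 + (4*(-33*1/2178) - 256/51) = 8 + (4*(-1/66) - 256/51) = 8 + (-2/33 - 256/51) = 8 - 950/187 = 546/187 ≈ 2.9198)
E/(-25536) = (546/187)/(-25536) = (546/187)*(-1/25536) = -13/113696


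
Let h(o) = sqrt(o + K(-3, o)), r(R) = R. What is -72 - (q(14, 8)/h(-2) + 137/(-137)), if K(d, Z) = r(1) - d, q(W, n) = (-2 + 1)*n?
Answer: -71 + 4*sqrt(2) ≈ -65.343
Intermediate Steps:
q(W, n) = -n
K(d, Z) = 1 - d
h(o) = sqrt(4 + o) (h(o) = sqrt(o + (1 - 1*(-3))) = sqrt(o + (1 + 3)) = sqrt(o + 4) = sqrt(4 + o))
-72 - (q(14, 8)/h(-2) + 137/(-137)) = -72 - ((-1*8)/(sqrt(4 - 2)) + 137/(-137)) = -72 - (-8*sqrt(2)/2 + 137*(-1/137)) = -72 - (-4*sqrt(2) - 1) = -72 - (-1 - 4*sqrt(2)) = -72 + (1 + 4*sqrt(2)) = -71 + 4*sqrt(2)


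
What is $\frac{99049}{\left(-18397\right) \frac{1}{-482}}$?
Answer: $\frac{47741618}{18397} \approx 2595.1$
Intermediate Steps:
$\frac{99049}{\left(-18397\right) \frac{1}{-482}} = \frac{99049}{\left(-18397\right) \left(- \frac{1}{482}\right)} = \frac{99049}{\frac{18397}{482}} = 99049 \cdot \frac{482}{18397} = \frac{47741618}{18397}$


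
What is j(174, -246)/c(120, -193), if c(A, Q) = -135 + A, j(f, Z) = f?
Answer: -58/5 ≈ -11.600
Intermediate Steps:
j(174, -246)/c(120, -193) = 174/(-135 + 120) = 174/(-15) = 174*(-1/15) = -58/5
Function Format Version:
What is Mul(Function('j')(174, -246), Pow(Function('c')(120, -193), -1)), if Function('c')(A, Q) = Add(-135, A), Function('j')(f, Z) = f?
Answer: Rational(-58, 5) ≈ -11.600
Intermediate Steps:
Mul(Function('j')(174, -246), Pow(Function('c')(120, -193), -1)) = Mul(174, Pow(Add(-135, 120), -1)) = Mul(174, Pow(-15, -1)) = Mul(174, Rational(-1, 15)) = Rational(-58, 5)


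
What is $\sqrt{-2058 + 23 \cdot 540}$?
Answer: $\sqrt{10362} \approx 101.79$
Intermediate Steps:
$\sqrt{-2058 + 23 \cdot 540} = \sqrt{-2058 + 12420} = \sqrt{10362}$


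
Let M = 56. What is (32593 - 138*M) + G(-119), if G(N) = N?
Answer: 24746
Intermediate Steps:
(32593 - 138*M) + G(-119) = (32593 - 138*56) - 119 = (32593 - 7728) - 119 = 24865 - 119 = 24746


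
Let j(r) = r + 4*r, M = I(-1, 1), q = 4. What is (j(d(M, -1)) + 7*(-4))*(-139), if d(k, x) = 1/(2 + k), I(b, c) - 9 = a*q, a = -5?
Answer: 35723/9 ≈ 3969.2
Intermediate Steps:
I(b, c) = -11 (I(b, c) = 9 - 5*4 = 9 - 20 = -11)
M = -11
j(r) = 5*r
(j(d(M, -1)) + 7*(-4))*(-139) = (5/(2 - 11) + 7*(-4))*(-139) = (5/(-9) - 28)*(-139) = (5*(-1/9) - 28)*(-139) = (-5/9 - 28)*(-139) = -257/9*(-139) = 35723/9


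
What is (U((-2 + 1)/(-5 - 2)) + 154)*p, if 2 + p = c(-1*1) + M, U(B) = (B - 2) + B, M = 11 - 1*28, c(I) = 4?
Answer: -15990/7 ≈ -2284.3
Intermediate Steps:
M = -17 (M = 11 - 28 = -17)
U(B) = -2 + 2*B (U(B) = (-2 + B) + B = -2 + 2*B)
p = -15 (p = -2 + (4 - 17) = -2 - 13 = -15)
(U((-2 + 1)/(-5 - 2)) + 154)*p = ((-2 + 2*((-2 + 1)/(-5 - 2))) + 154)*(-15) = ((-2 + 2*(-1/(-7))) + 154)*(-15) = ((-2 + 2*(-1*(-⅐))) + 154)*(-15) = ((-2 + 2*(⅐)) + 154)*(-15) = ((-2 + 2/7) + 154)*(-15) = (-12/7 + 154)*(-15) = (1066/7)*(-15) = -15990/7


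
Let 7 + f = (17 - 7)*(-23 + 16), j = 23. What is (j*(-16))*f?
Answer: 28336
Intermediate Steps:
f = -77 (f = -7 + (17 - 7)*(-23 + 16) = -7 + 10*(-7) = -7 - 70 = -77)
(j*(-16))*f = (23*(-16))*(-77) = -368*(-77) = 28336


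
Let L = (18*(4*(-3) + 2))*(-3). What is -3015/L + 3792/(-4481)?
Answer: -345731/53772 ≈ -6.4296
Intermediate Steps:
L = 540 (L = (18*(-12 + 2))*(-3) = (18*(-10))*(-3) = -180*(-3) = 540)
-3015/L + 3792/(-4481) = -3015/540 + 3792/(-4481) = -3015*1/540 + 3792*(-1/4481) = -67/12 - 3792/4481 = -345731/53772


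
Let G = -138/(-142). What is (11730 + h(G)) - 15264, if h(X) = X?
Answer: -250845/71 ≈ -3533.0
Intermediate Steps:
G = 69/71 (G = -138*(-1/142) = 69/71 ≈ 0.97183)
(11730 + h(G)) - 15264 = (11730 + 69/71) - 15264 = 832899/71 - 15264 = -250845/71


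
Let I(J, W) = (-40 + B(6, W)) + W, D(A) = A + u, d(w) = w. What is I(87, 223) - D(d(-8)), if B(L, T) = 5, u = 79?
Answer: 117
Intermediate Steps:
D(A) = 79 + A (D(A) = A + 79 = 79 + A)
I(J, W) = -35 + W (I(J, W) = (-40 + 5) + W = -35 + W)
I(87, 223) - D(d(-8)) = (-35 + 223) - (79 - 8) = 188 - 1*71 = 188 - 71 = 117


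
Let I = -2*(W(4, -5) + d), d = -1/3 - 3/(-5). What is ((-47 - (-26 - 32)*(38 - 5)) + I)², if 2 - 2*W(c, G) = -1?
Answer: 781314304/225 ≈ 3.4725e+6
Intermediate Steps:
W(c, G) = 3/2 (W(c, G) = 1 - ½*(-1) = 1 + ½ = 3/2)
d = 4/15 (d = -1*⅓ - 3*(-⅕) = -⅓ + ⅗ = 4/15 ≈ 0.26667)
I = -53/15 (I = -2*(3/2 + 4/15) = -2*53/30 = -53/15 ≈ -3.5333)
((-47 - (-26 - 32)*(38 - 5)) + I)² = ((-47 - (-26 - 32)*(38 - 5)) - 53/15)² = ((-47 - (-58)*33) - 53/15)² = ((-47 - 1*(-1914)) - 53/15)² = ((-47 + 1914) - 53/15)² = (1867 - 53/15)² = (27952/15)² = 781314304/225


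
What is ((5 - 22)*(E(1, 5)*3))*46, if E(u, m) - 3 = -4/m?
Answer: -25806/5 ≈ -5161.2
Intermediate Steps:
E(u, m) = 3 - 4/m
((5 - 22)*(E(1, 5)*3))*46 = ((5 - 22)*((3 - 4/5)*3))*46 = -17*(3 - 4*⅕)*3*46 = -17*(3 - ⅘)*3*46 = -187*3/5*46 = -17*33/5*46 = -561/5*46 = -25806/5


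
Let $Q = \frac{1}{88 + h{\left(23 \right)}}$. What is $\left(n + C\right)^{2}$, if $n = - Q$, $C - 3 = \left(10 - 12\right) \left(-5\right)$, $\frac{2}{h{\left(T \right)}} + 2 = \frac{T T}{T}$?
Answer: $\frac{577392841}{3422500} \approx 168.71$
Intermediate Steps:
$h{\left(T \right)} = \frac{2}{-2 + T}$ ($h{\left(T \right)} = \frac{2}{-2 + \frac{T T}{T}} = \frac{2}{-2 + \frac{T^{2}}{T}} = \frac{2}{-2 + T}$)
$Q = \frac{21}{1850}$ ($Q = \frac{1}{88 + \frac{2}{-2 + 23}} = \frac{1}{88 + \frac{2}{21}} = \frac{1}{\frac{1850}{21}} = \frac{21}{1850} \approx 0.011351$)
$C = 13$ ($C = 3 + \left(10 - 12\right) \left(-5\right) = 3 - -10 = 3 + 10 = 13$)
$n = - \frac{21}{1850}$ ($n = \left(-1\right) \frac{21}{1850} = - \frac{21}{1850} \approx -0.011351$)
$\left(n + C\right)^{2} = \left(- \frac{21}{1850} + 13\right)^{2} = \left(\frac{24029}{1850}\right)^{2} = \frac{577392841}{3422500}$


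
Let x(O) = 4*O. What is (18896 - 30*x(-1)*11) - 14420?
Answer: 5796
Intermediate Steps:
(18896 - 30*x(-1)*11) - 14420 = (18896 - 120*(-1)*11) - 14420 = (18896 - 30*(-4)*11) - 14420 = (18896 + 120*11) - 14420 = (18896 + 1320) - 14420 = 20216 - 14420 = 5796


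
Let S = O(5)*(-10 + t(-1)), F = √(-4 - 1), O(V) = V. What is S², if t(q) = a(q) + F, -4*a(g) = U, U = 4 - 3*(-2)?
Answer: 15125/4 - 625*I*√5 ≈ 3781.3 - 1397.5*I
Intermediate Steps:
F = I*√5 (F = √(-5) = I*√5 ≈ 2.2361*I)
U = 10 (U = 4 + 6 = 10)
a(g) = -5/2 (a(g) = -¼*10 = -5/2)
t(q) = -5/2 + I*√5
S = -125/2 + 5*I*√5 (S = 5*(-10 + (-5/2 + I*√5)) = 5*(-25/2 + I*√5) = -125/2 + 5*I*√5 ≈ -62.5 + 11.18*I)
S² = (-125/2 + 5*I*√5)²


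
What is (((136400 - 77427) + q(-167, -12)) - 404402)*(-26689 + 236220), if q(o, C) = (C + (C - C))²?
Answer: -72347911335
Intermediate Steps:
q(o, C) = C² (q(o, C) = (C + 0)² = C²)
(((136400 - 77427) + q(-167, -12)) - 404402)*(-26689 + 236220) = (((136400 - 77427) + (-12)²) - 404402)*(-26689 + 236220) = ((58973 + 144) - 404402)*209531 = (59117 - 404402)*209531 = -345285*209531 = -72347911335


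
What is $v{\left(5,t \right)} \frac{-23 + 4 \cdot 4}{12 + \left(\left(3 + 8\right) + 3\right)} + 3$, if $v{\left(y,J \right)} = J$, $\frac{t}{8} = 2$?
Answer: $- \frac{17}{13} \approx -1.3077$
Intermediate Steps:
$t = 16$ ($t = 8 \cdot 2 = 16$)
$v{\left(5,t \right)} \frac{-23 + 4 \cdot 4}{12 + \left(\left(3 + 8\right) + 3\right)} + 3 = 16 \frac{-23 + 4 \cdot 4}{12 + \left(\left(3 + 8\right) + 3\right)} + 3 = 16 \frac{-23 + 16}{12 + \left(11 + 3\right)} + 3 = 16 \left(- \frac{7}{12 + 14}\right) + 3 = 16 \left(- \frac{7}{26}\right) + 3 = - \frac{56}{13} + 3 = - \frac{17}{13}$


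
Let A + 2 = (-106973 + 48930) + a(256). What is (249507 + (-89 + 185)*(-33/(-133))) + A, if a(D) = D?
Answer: 25501662/133 ≈ 1.9174e+5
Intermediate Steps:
A = -57789 (A = -2 + ((-106973 + 48930) + 256) = -2 + (-58043 + 256) = -2 - 57787 = -57789)
(249507 + (-89 + 185)*(-33/(-133))) + A = (249507 + (-89 + 185)*(-33/(-133))) - 57789 = (249507 + 96*(-33*(-1/133))) - 57789 = (249507 + 96*(33/133)) - 57789 = (249507 + 3168/133) - 57789 = 33187599/133 - 57789 = 25501662/133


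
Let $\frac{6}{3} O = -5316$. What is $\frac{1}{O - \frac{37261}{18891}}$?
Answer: $- \frac{18891}{50249539} \approx -0.00037594$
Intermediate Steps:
$O = -2658$ ($O = \frac{1}{2} \left(-5316\right) = -2658$)
$\frac{1}{O - \frac{37261}{18891}} = \frac{1}{-2658 - \frac{37261}{18891}} = \frac{1}{- \frac{50249539}{18891}} = - \frac{18891}{50249539}$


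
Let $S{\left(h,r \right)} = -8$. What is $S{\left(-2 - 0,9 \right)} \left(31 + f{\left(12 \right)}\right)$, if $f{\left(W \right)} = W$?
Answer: $-344$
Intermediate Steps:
$S{\left(-2 - 0,9 \right)} \left(31 + f{\left(12 \right)}\right) = - 8 \left(31 + 12\right) = \left(-8\right) 43 = -344$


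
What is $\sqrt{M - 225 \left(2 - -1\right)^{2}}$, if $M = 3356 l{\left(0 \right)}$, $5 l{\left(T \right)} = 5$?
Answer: $11 \sqrt{11} \approx 36.483$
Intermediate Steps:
$l{\left(T \right)} = 1$ ($l{\left(T \right)} = \frac{1}{5} \cdot 5 = 1$)
$M = 3356$ ($M = 3356 \cdot 1 = 3356$)
$\sqrt{M - 225 \left(2 - -1\right)^{2}} = \sqrt{3356 - 225 \left(2 - -1\right)^{2}} = \sqrt{3356 - 225 \left(2 + 1\right)^{2}} = \sqrt{3356 - 225 \cdot 3^{2}} = \sqrt{3356 - 2025} = \sqrt{1331} = 11 \sqrt{11}$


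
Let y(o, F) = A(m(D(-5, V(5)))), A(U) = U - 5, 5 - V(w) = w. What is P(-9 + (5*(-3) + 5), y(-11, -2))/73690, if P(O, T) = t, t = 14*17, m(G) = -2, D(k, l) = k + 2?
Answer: 119/36845 ≈ 0.0032297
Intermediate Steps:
V(w) = 5 - w
D(k, l) = 2 + k
A(U) = -5 + U
y(o, F) = -7 (y(o, F) = -5 - 2 = -7)
t = 238
P(O, T) = 238
P(-9 + (5*(-3) + 5), y(-11, -2))/73690 = 238/73690 = 238*(1/73690) = 119/36845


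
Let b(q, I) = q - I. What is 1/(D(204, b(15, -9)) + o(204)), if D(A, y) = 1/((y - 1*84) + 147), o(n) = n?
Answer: 87/17749 ≈ 0.0049017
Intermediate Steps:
D(A, y) = 1/(63 + y) (D(A, y) = 1/((y - 84) + 147) = 1/((-84 + y) + 147) = 1/(63 + y))
1/(D(204, b(15, -9)) + o(204)) = 1/(1/(63 + (15 - 1*(-9))) + 204) = 1/(1/(63 + (15 + 9)) + 204) = 1/(1/(63 + 24) + 204) = 1/(1/87 + 204) = 1/(17749/87) = 87/17749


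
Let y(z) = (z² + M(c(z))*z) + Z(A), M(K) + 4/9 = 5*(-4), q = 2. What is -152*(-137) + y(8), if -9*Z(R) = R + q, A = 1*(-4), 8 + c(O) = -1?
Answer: 62174/3 ≈ 20725.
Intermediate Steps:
c(O) = -9 (c(O) = -8 - 1 = -9)
A = -4
M(K) = -184/9 (M(K) = -4/9 + 5*(-4) = -4/9 - 20 = -184/9)
Z(R) = -2/9 - R/9 (Z(R) = -(R + 2)/9 = -(2 + R)/9 = -2/9 - R/9)
y(z) = 2/9 + z² - 184*z/9 (y(z) = (z² - 184*z/9) + (-2/9 - ⅑*(-4)) = (z² - 184*z/9) + (-2/9 + 4/9) = (z² - 184*z/9) + 2/9 = 2/9 + z² - 184*z/9)
-152*(-137) + y(8) = -152*(-137) + (2/9 + 8² - 184/9*8) = 20824 + (2/9 + 64 - 1472/9) = 20824 - 298/3 = 62174/3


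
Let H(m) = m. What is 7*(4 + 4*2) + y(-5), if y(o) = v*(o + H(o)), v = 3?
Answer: 54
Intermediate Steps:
y(o) = 6*o (y(o) = 3*(o + o) = 3*(2*o) = 6*o)
7*(4 + 4*2) + y(-5) = 7*(4 + 4*2) + 6*(-5) = 7*(4 + 8) - 30 = 7*12 - 30 = 84 - 30 = 54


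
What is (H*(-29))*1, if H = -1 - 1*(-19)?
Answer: -522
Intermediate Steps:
H = 18 (H = -1 + 19 = 18)
(H*(-29))*1 = (18*(-29))*1 = -522*1 = -522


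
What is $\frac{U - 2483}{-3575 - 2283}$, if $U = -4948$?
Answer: $\frac{7431}{5858} \approx 1.2685$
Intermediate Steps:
$\frac{U - 2483}{-3575 - 2283} = \frac{-4948 - 2483}{-3575 - 2283} = - \frac{7431}{-5858} = \left(-7431\right) \left(- \frac{1}{5858}\right) = \frac{7431}{5858}$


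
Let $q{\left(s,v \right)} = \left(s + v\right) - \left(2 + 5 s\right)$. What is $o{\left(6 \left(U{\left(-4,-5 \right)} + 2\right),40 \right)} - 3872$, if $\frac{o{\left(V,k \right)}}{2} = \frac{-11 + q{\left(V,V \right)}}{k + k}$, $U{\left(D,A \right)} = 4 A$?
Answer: $- \frac{154569}{40} \approx -3864.2$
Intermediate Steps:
$q{\left(s,v \right)} = -2 + v - 4 s$ ($q{\left(s,v \right)} = \left(s + v\right) - \left(2 + 5 s\right) = -2 + v - 4 s$)
$o{\left(V,k \right)} = \frac{-13 - 3 V}{k}$ ($o{\left(V,k \right)} = 2 \frac{-11 - \left(2 + 3 V\right)}{k + k} = 2 \frac{-11 - \left(2 + 3 V\right)}{2 k} = 2 \left(-13 - 3 V\right) \frac{1}{2 k} = 2 \frac{-13 - 3 V}{2 k} = \frac{-13 - 3 V}{k}$)
$o{\left(6 \left(U{\left(-4,-5 \right)} + 2\right),40 \right)} - 3872 = \frac{-13 - 3 \cdot 6 \left(4 \left(-5\right) + 2\right)}{40} - 3872 = \frac{-13 - 3 \cdot 6 \left(-20 + 2\right)}{40} - 3872 = \frac{-13 - 3 \cdot 6 \left(-18\right)}{40} - 3872 = \frac{-13 - -324}{40} - 3872 = \frac{-13 + 324}{40} - 3872 = \frac{1}{40} \cdot 311 - 3872 = \frac{311}{40} - 3872 = - \frac{154569}{40}$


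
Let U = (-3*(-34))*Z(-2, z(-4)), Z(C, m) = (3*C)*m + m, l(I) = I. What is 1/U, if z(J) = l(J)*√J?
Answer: -I/4080 ≈ -0.0002451*I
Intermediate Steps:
z(J) = J^(3/2) (z(J) = J*√J = J^(3/2))
Z(C, m) = m + 3*C*m (Z(C, m) = 3*C*m + m = m + 3*C*m)
U = 4080*I (U = (-3*(-34))*((-4)^(3/2)*(1 + 3*(-2))) = 102*((-8*I)*(1 - 6)) = 102*(-8*I*(-5)) = 102*(40*I) = 4080*I ≈ 4080.0*I)
1/U = 1/(4080*I) = -I/4080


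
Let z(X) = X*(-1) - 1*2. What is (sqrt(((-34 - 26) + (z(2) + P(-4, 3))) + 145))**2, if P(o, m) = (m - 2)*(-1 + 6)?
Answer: 86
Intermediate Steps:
z(X) = -2 - X (z(X) = -X - 2 = -2 - X)
P(o, m) = -10 + 5*m (P(o, m) = (-2 + m)*5 = -10 + 5*m)
(sqrt(((-34 - 26) + (z(2) + P(-4, 3))) + 145))**2 = (sqrt(((-34 - 26) + ((-2 - 1*2) + (-10 + 5*3))) + 145))**2 = (sqrt((-60 + ((-2 - 2) + (-10 + 15))) + 145))**2 = (sqrt((-60 + (-4 + 5)) + 145))**2 = (sqrt((-60 + 1) + 145))**2 = (sqrt(-59 + 145))**2 = (sqrt(86))**2 = 86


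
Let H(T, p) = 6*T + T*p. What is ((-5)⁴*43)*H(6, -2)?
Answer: 645000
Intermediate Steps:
((-5)⁴*43)*H(6, -2) = ((-5)⁴*43)*(6*(6 - 2)) = (625*43)*(6*4) = 26875*24 = 645000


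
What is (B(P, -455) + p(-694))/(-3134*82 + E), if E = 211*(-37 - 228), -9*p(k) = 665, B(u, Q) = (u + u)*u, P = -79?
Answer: -111673/2816127 ≈ -0.039655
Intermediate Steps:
B(u, Q) = 2*u**2 (B(u, Q) = (2*u)*u = 2*u**2)
p(k) = -665/9 (p(k) = -1/9*665 = -665/9)
E = -55915 (E = 211*(-265) = -55915)
(B(P, -455) + p(-694))/(-3134*82 + E) = (2*(-79)**2 - 665/9)/(-3134*82 - 55915) = (2*6241 - 665/9)/(-256988 - 55915) = (12482 - 665/9)/(-312903) = (111673/9)*(-1/312903) = -111673/2816127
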